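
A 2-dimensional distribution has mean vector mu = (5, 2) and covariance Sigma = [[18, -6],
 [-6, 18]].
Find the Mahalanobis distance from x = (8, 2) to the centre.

Step 1 — centre the observation: (x - mu) = (3, 0).

Step 2 — invert Sigma. det(Sigma) = 18·18 - (-6)² = 288.
  Sigma^{-1} = (1/det) · [[d, -b], [-b, a]] = [[0.0625, 0.0208],
 [0.0208, 0.0625]].

Step 3 — form the quadratic (x - mu)^T · Sigma^{-1} · (x - mu):
  Sigma^{-1} · (x - mu) = (0.1875, 0.0625).
  (x - mu)^T · [Sigma^{-1} · (x - mu)] = (3)·(0.1875) + (0)·(0.0625) = 0.5625.

Step 4 — take square root: d = √(0.5625) ≈ 0.75.

d(x, mu) = √(0.5625) ≈ 0.75


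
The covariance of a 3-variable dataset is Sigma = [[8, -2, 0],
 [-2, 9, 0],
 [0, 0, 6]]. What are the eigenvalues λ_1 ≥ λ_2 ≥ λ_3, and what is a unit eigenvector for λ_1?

Step 1 — characteristic polynomial p(λ) = det(λI - Sigma) = λ³ - tr·λ² + c_1·λ - det, where tr = trace, c_1 = sum of the principal 2×2 minors, det = det(Sigma):
  tr = 8 + 9 + 6 = 23,
  c_1 = (8·9 - (-2)²) + (8·6 - (0)²) + (9·6 - (0)²) = 68 + 48 + 54 = 170,
  det = 8·(9·6 - (0)²) - (-2)·((-2)·6 - (0)·(0)) + (0)·((-2)·(0) - 9·(0)) = 8·(54) - (-2)·(-12) + (0)·(0) = 408.
  So p(λ) = λ³ - 23λ² + 170λ - 408.
Step 2 — look for an integer root (rational root theorem: any rational root is an integer divisor of 408). Testing λ = 6:
  p(6) = 216 - 828 + 1020 - 408 = 0  ✓
  Dividing out (λ - 6): p(λ) = (λ - 6)(λ² - 17λ + 68).
Step 3 — remaining eigenvalues from the quadratic λ² - 17λ + 68 = 0:
  Δ = 17² - 4·68 = 289 - 272 = 17,  λ = (17 ± √17)/2 = (17 ± 4.1231)/2 ≈ 10.5616 or 6.4384.
  Sorted: λ_1 = 10.5616,  λ_2 = 6.4384,  λ_3 = 6  (check: sum = 23 = tr ✓).

Step 4 — unit eigenvector for λ_1 ≈ 10.5616: v spans the null space of (Sigma - λ_1 I), whose rows are
  r_1 = (-2.5616, -2, 0),  r_2 = (-2, -1.5616, 0),  r_3 = (0, 0, -4.5616).
  v is orthogonal to every row, so take v ∝ r_1 × r_3 = ((-2)·(-4.5616) - (0)·(0), (0)·(0) - (-2.5616)·(-4.5616), (-2.5616)·(0) - (-2)·(0)) ≈ (9.1231, -11.6847, 0).
  Let u = (9.1231, -11.6847, 0).
  ||u|| = √((9.1231)² + (-11.6847)² + (0)²) = √(219.7623) ≈ 14.8244,  v_1 = u/||u|| ≈ (0.6154, -0.7882, 0) (||v_1|| = 1).

λ_1 = 10.5616,  λ_2 = 6.4384,  λ_3 = 6;  v_1 ≈ (0.6154, -0.7882, 0)


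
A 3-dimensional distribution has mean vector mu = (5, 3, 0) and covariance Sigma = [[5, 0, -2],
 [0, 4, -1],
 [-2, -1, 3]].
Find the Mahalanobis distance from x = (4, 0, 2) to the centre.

Step 1 — centre the observation: (x - mu) = (-1, -3, 2).

Step 2 — invert Sigma (cofactor / det for 3×3, or solve directly):
  Sigma^{-1} = [[0.2821, 0.0513, 0.2051],
 [0.0513, 0.2821, 0.1282],
 [0.2051, 0.1282, 0.5128]].

Step 3 — form the quadratic (x - mu)^T · Sigma^{-1} · (x - mu):
  Sigma^{-1} · (x - mu) = (-0.0256, -0.641, 0.4359).
  (x - mu)^T · [Sigma^{-1} · (x - mu)] = (-1)·(-0.0256) + (-3)·(-0.641) + (2)·(0.4359) = 2.8205.

Step 4 — take square root: d = √(2.8205) ≈ 1.6794.

d(x, mu) = √(2.8205) ≈ 1.6794


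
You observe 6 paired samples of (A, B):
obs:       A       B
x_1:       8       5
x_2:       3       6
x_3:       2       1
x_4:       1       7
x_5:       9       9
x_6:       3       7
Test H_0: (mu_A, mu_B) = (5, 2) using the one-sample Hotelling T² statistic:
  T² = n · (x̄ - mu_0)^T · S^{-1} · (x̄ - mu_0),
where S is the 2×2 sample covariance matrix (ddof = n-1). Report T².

Step 1 — sample mean vector:
  mean(A) = (8 + 3 + 2 + 1 + 9 + 3) / 6 = 26/6 = 4.3333
  mean(B) = (5 + 6 + 1 + 7 + 9 + 7) / 6 = 35/6 = 5.8333
  x̄ = (4.3333, 5.8333),  deviation x̄ - mu_0 = (4.3333, 5.8333) - (5, 2) = (-0.6667, 3.8333).

Step 2 — sample covariance matrix, S[i,j] = (1/(n-1)) · Σ_k (x_{k,i} - mean_i) · (x_{k,j} - mean_j), divisor n-1 = 5:
  S[A,A] = ((3.6667)·(3.6667) + (-1.3333)·(-1.3333) + (-2.3333)·(-2.3333) + (-3.3333)·(-3.3333) + (4.6667)·(4.6667) + (-1.3333)·(-1.3333)) / 5 = 55.3333/5 = 11.0667
  S[A,B] = ((3.6667)·(-0.8333) + (-1.3333)·(0.1667) + (-2.3333)·(-4.8333) + (-3.3333)·(1.1667) + (4.6667)·(3.1667) + (-1.3333)·(1.1667)) / 5 = 17.3333/5 = 3.4667
  S[B,B] = ((-0.8333)·(-0.8333) + (0.1667)·(0.1667) + (-4.8333)·(-4.8333) + (1.1667)·(1.1667) + (3.1667)·(3.1667) + (1.1667)·(1.1667)) / 5 = 36.8333/5 = 7.3667
  S = [[11.0667, 3.4667],
 [3.4667, 7.3667]].

Step 3 — invert S. det(S) = 11.0667·7.3667 - (3.4667)² = 69.5067.
  S^{-1} = (1/det) · [[d, -b], [-b, a]] = [[0.106, -0.0499],
 [-0.0499, 0.1592]].

Step 4 — quadratic form (x̄ - mu_0)^T · S^{-1} · (x̄ - mu_0):
  S^{-1} · (x̄ - mu_0) = (-0.2618, 0.6436),
  (x̄ - mu_0)^T · [...] = (-0.6667)·(-0.2618) + (3.8333)·(0.6436) = 2.6416.

Step 5 — scale by n: T² = 6 · 2.6416 = 15.8498.

T² ≈ 15.8498


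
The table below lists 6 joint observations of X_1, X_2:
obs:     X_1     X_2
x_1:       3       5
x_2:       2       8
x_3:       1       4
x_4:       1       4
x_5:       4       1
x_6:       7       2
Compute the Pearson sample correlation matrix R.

Step 1 — column means:
  mean(X_1) = (3 + 2 + 1 + 1 + 4 + 7) / 6 = 18/6 = 3
  mean(X_2) = (5 + 8 + 4 + 4 + 1 + 2) / 6 = 24/6 = 4

Step 2 — sample variances and covariances s[i,j] = (1/(n-1)) · Σ_k (x_{k,i} - mean_i) · (x_{k,j} - mean_j), with n-1 = 5:
  s[X_1,X_1] = ((0)·(0) + (-1)·(-1) + (-2)·(-2) + (-2)·(-2) + (1)·(1) + (4)·(4)) / 5 = 26/5 = 5.2
  s[X_1,X_2] = ((0)·(1) + (-1)·(4) + (-2)·(0) + (-2)·(0) + (1)·(-3) + (4)·(-2)) / 5 = -15/5 = -3
  s[X_2,X_2] = ((1)·(1) + (4)·(4) + (0)·(0) + (0)·(0) + (-3)·(-3) + (-2)·(-2)) / 5 = 30/5 = 6
  Sample standard deviations s_i = √(s[i,i]):
  s(X_1) = √(5.2) = 2.2804
  s(X_2) = √(6) = 2.4495

Step 3 — r_{ij} = s_{ij} / (s_i · s_j):
  r[X_1,X_1] = 1 (diagonal).
  r[X_1,X_2] = -3 / (2.2804 · 2.4495) = -3 / 5.5857 = -0.5371
  r[X_2,X_2] = 1 (diagonal).

R is symmetric with unit diagonal. Assembling:

R = [[1, -0.5371],
 [-0.5371, 1]]


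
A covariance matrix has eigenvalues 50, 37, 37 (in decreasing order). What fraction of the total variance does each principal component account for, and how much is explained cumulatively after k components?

Step 1 — total variance = trace(Sigma) = Σ λ_i = 50 + 37 + 37 = 124.

Step 2 — fraction explained by component i = λ_i / Σ λ:
  PC1: 50/124 = 0.4032
  PC2: 37/124 = 0.2984
  PC3: 37/124 = 0.2984

Step 3 — cumulative fraction after k components = (λ_1 + ... + λ_k) / Σ λ:
  k = 1: 50/124 = 0.4032
  k = 2: (50 + 37)/124 = 87/124 = 0.7016
  k = 3: (50 + 37 + 37)/124 = 124/124 = 1

Summary (fraction, with percent):

explained: PC1 0.4032 (40.32%), PC2 0.2984 (29.84%), PC3 0.2984 (29.84%);  cumulative: 0.4032, 0.7016, 1


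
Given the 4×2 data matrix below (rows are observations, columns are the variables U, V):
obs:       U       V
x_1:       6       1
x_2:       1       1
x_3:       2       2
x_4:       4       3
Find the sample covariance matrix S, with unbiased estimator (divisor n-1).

Step 1 — column means:
  mean(U) = (6 + 1 + 2 + 4) / 4 = 13/4 = 3.25
  mean(V) = (1 + 1 + 2 + 3) / 4 = 7/4 = 1.75

Step 2 — sample covariance S[i,j] = (1/(n-1)) · Σ_k (x_{k,i} - mean_i) · (x_{k,j} - mean_j), with n-1 = 3.
  S[U,U] = ((2.75)·(2.75) + (-2.25)·(-2.25) + (-1.25)·(-1.25) + (0.75)·(0.75)) / 3 = 14.75/3 = 4.9167
  S[U,V] = ((2.75)·(-0.75) + (-2.25)·(-0.75) + (-1.25)·(0.25) + (0.75)·(1.25)) / 3 = 0.25/3 = 0.0833
  S[V,V] = ((-0.75)·(-0.75) + (-0.75)·(-0.75) + (0.25)·(0.25) + (1.25)·(1.25)) / 3 = 2.75/3 = 0.9167

S is symmetric (S[j,i] = S[i,j]). Assembling:

S = [[4.9167, 0.0833],
 [0.0833, 0.9167]]


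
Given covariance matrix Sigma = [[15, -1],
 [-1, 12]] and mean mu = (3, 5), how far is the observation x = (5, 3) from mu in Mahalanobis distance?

Step 1 — centre the observation: (x - mu) = (2, -2).

Step 2 — invert Sigma. det(Sigma) = 15·12 - (-1)² = 179.
  Sigma^{-1} = (1/det) · [[d, -b], [-b, a]] = [[0.067, 0.0056],
 [0.0056, 0.0838]].

Step 3 — form the quadratic (x - mu)^T · Sigma^{-1} · (x - mu):
  Sigma^{-1} · (x - mu) = (0.1229, -0.1564).
  (x - mu)^T · [Sigma^{-1} · (x - mu)] = (2)·(0.1229) + (-2)·(-0.1564) = 0.5587.

Step 4 — take square root: d = √(0.5587) ≈ 0.7474.

d(x, mu) = √(0.5587) ≈ 0.7474


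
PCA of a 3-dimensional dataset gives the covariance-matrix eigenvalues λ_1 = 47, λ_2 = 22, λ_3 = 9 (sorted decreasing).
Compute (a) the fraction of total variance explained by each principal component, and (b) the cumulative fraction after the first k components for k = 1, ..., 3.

Step 1 — total variance = trace(Sigma) = Σ λ_i = 47 + 22 + 9 = 78.

Step 2 — fraction explained by component i = λ_i / Σ λ:
  PC1: 47/78 = 0.6026
  PC2: 22/78 = 0.2821
  PC3: 9/78 = 0.1154

Step 3 — cumulative fraction after k components = (λ_1 + ... + λ_k) / Σ λ:
  k = 1: 47/78 = 0.6026
  k = 2: (47 + 22)/78 = 69/78 = 0.8846
  k = 3: (47 + 22 + 9)/78 = 78/78 = 1

Summary (fraction, with percent):

explained: PC1 0.6026 (60.26%), PC2 0.2821 (28.21%), PC3 0.1154 (11.54%);  cumulative: 0.6026, 0.8846, 1


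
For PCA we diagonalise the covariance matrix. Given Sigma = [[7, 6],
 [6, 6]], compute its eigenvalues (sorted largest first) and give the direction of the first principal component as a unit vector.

Step 1 — characteristic polynomial of 2×2 Sigma:
  det(Sigma - λI) = λ² - trace · λ + det = 0.
  trace = 7 + 6 = 13, det = 7·6 - (6)² = 6.
Step 2 — discriminant:
  Δ = trace² - 4·det = 169 - 24 = 145.
Step 3 — eigenvalues:
  λ = (trace ± √Δ)/2 = (13 ± 12.0416)/2,
  λ_1 = 12.5208,  λ_2 = 0.4792.

Step 4 — unit eigenvector for λ_1: solve (Sigma - λ_1 I)v = 0. First row:
  (7 - 12.5208)·v_x + (6)·v_y = 0, i.e. (-5.5208)·v_x + (6)·v_y = 0,
  so v ∝ (b, λ_1 - a) = (6, 5.5208) = u.
  ||u|| = √((6)² + (5.5208)²) = √(66.4792) ≈ 8.1535,
  v_1 = u/||u|| ≈ (0.7359, 0.6771) (||v_1|| = 1).

λ_1 = 12.5208,  λ_2 = 0.4792;  v_1 ≈ (0.7359, 0.6771)


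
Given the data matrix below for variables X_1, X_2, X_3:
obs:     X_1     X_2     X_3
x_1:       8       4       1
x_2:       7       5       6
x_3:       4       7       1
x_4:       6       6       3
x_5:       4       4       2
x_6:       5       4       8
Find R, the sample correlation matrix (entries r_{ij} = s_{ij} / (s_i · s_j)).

Step 1 — column means:
  mean(X_1) = (8 + 7 + 4 + 6 + 4 + 5) / 6 = 34/6 = 5.6667
  mean(X_2) = (4 + 5 + 7 + 6 + 4 + 4) / 6 = 30/6 = 5
  mean(X_3) = (1 + 6 + 1 + 3 + 2 + 8) / 6 = 21/6 = 3.5

Step 2 — sample variances and covariances s[i,j] = (1/(n-1)) · Σ_k (x_{k,i} - mean_i) · (x_{k,j} - mean_j), with n-1 = 5:
  s[X_1,X_1] = ((2.3333)·(2.3333) + (1.3333)·(1.3333) + (-1.6667)·(-1.6667) + (0.3333)·(0.3333) + (-1.6667)·(-1.6667) + (-0.6667)·(-0.6667)) / 5 = 13.3333/5 = 2.6667
  s[X_1,X_2] = ((2.3333)·(-1) + (1.3333)·(0) + (-1.6667)·(2) + (0.3333)·(1) + (-1.6667)·(-1) + (-0.6667)·(-1)) / 5 = -3/5 = -0.6
  s[X_1,X_3] = ((2.3333)·(-2.5) + (1.3333)·(2.5) + (-1.6667)·(-2.5) + (0.3333)·(-0.5) + (-1.6667)·(-1.5) + (-0.6667)·(4.5)) / 5 = 1/5 = 0.2
  s[X_2,X_2] = ((-1)·(-1) + (0)·(0) + (2)·(2) + (1)·(1) + (-1)·(-1) + (-1)·(-1)) / 5 = 8/5 = 1.6
  s[X_2,X_3] = ((-1)·(-2.5) + (0)·(2.5) + (2)·(-2.5) + (1)·(-0.5) + (-1)·(-1.5) + (-1)·(4.5)) / 5 = -6/5 = -1.2
  s[X_3,X_3] = ((-2.5)·(-2.5) + (2.5)·(2.5) + (-2.5)·(-2.5) + (-0.5)·(-0.5) + (-1.5)·(-1.5) + (4.5)·(4.5)) / 5 = 41.5/5 = 8.3
  Sample standard deviations s_i = √(s[i,i]):
  s(X_1) = √(2.6667) = 1.633
  s(X_2) = √(1.6) = 1.2649
  s(X_3) = √(8.3) = 2.881

Step 3 — r_{ij} = s_{ij} / (s_i · s_j):
  r[X_1,X_1] = 1 (diagonal).
  r[X_1,X_2] = -0.6 / (1.633 · 1.2649) = -0.6 / 2.0656 = -0.2905
  r[X_1,X_3] = 0.2 / (1.633 · 2.881) = 0.2 / 4.7046 = 0.0425
  r[X_2,X_2] = 1 (diagonal).
  r[X_2,X_3] = -1.2 / (1.2649 · 2.881) = -1.2 / 3.6442 = -0.3293
  r[X_3,X_3] = 1 (diagonal).

R is symmetric with unit diagonal. Assembling:

R = [[1, -0.2905, 0.0425],
 [-0.2905, 1, -0.3293],
 [0.0425, -0.3293, 1]]


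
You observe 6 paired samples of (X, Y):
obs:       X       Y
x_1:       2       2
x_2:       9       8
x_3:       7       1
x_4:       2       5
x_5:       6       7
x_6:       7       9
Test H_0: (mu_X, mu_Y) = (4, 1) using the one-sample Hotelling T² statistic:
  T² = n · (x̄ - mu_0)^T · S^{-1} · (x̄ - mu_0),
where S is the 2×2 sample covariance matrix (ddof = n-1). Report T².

Step 1 — sample mean vector:
  mean(X) = (2 + 9 + 7 + 2 + 6 + 7) / 6 = 33/6 = 5.5
  mean(Y) = (2 + 8 + 1 + 5 + 7 + 9) / 6 = 32/6 = 5.3333
  x̄ = (5.5, 5.3333),  deviation x̄ - mu_0 = (5.5, 5.3333) - (4, 1) = (1.5, 4.3333).

Step 2 — sample covariance matrix, S[i,j] = (1/(n-1)) · Σ_k (x_{k,i} - mean_i) · (x_{k,j} - mean_j), divisor n-1 = 5:
  S[X,X] = ((-3.5)·(-3.5) + (3.5)·(3.5) + (1.5)·(1.5) + (-3.5)·(-3.5) + (0.5)·(0.5) + (1.5)·(1.5)) / 5 = 41.5/5 = 8.3
  S[X,Y] = ((-3.5)·(-3.3333) + (3.5)·(2.6667) + (1.5)·(-4.3333) + (-3.5)·(-0.3333) + (0.5)·(1.6667) + (1.5)·(3.6667)) / 5 = 22/5 = 4.4
  S[Y,Y] = ((-3.3333)·(-3.3333) + (2.6667)·(2.6667) + (-4.3333)·(-4.3333) + (-0.3333)·(-0.3333) + (1.6667)·(1.6667) + (3.6667)·(3.6667)) / 5 = 53.3333/5 = 10.6667
  S = [[8.3, 4.4],
 [4.4, 10.6667]].

Step 3 — invert S. det(S) = 8.3·10.6667 - (4.4)² = 69.1733.
  S^{-1} = (1/det) · [[d, -b], [-b, a]] = [[0.1542, -0.0636],
 [-0.0636, 0.12]].

Step 4 — quadratic form (x̄ - mu_0)^T · S^{-1} · (x̄ - mu_0):
  S^{-1} · (x̄ - mu_0) = (-0.0443, 0.4245),
  (x̄ - mu_0)^T · [...] = (1.5)·(-0.0443) + (4.3333)·(0.4245) = 1.7732.

Step 5 — scale by n: T² = 6 · 1.7732 = 10.639.

T² ≈ 10.639


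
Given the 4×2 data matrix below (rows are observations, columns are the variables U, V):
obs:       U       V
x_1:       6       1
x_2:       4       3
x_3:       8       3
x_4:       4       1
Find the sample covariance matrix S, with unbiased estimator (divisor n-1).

Step 1 — column means:
  mean(U) = (6 + 4 + 8 + 4) / 4 = 22/4 = 5.5
  mean(V) = (1 + 3 + 3 + 1) / 4 = 8/4 = 2

Step 2 — sample covariance S[i,j] = (1/(n-1)) · Σ_k (x_{k,i} - mean_i) · (x_{k,j} - mean_j), with n-1 = 3.
  S[U,U] = ((0.5)·(0.5) + (-1.5)·(-1.5) + (2.5)·(2.5) + (-1.5)·(-1.5)) / 3 = 11/3 = 3.6667
  S[U,V] = ((0.5)·(-1) + (-1.5)·(1) + (2.5)·(1) + (-1.5)·(-1)) / 3 = 2/3 = 0.6667
  S[V,V] = ((-1)·(-1) + (1)·(1) + (1)·(1) + (-1)·(-1)) / 3 = 4/3 = 1.3333

S is symmetric (S[j,i] = S[i,j]). Assembling:

S = [[3.6667, 0.6667],
 [0.6667, 1.3333]]


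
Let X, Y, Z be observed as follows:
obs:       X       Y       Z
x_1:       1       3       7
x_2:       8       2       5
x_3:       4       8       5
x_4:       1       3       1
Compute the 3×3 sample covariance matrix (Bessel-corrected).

Step 1 — column means:
  mean(X) = (1 + 8 + 4 + 1) / 4 = 14/4 = 3.5
  mean(Y) = (3 + 2 + 8 + 3) / 4 = 16/4 = 4
  mean(Z) = (7 + 5 + 5 + 1) / 4 = 18/4 = 4.5

Step 2 — sample covariance S[i,j] = (1/(n-1)) · Σ_k (x_{k,i} - mean_i) · (x_{k,j} - mean_j), with n-1 = 3.
  S[X,X] = ((-2.5)·(-2.5) + (4.5)·(4.5) + (0.5)·(0.5) + (-2.5)·(-2.5)) / 3 = 33/3 = 11
  S[X,Y] = ((-2.5)·(-1) + (4.5)·(-2) + (0.5)·(4) + (-2.5)·(-1)) / 3 = -2/3 = -0.6667
  S[X,Z] = ((-2.5)·(2.5) + (4.5)·(0.5) + (0.5)·(0.5) + (-2.5)·(-3.5)) / 3 = 5/3 = 1.6667
  S[Y,Y] = ((-1)·(-1) + (-2)·(-2) + (4)·(4) + (-1)·(-1)) / 3 = 22/3 = 7.3333
  S[Y,Z] = ((-1)·(2.5) + (-2)·(0.5) + (4)·(0.5) + (-1)·(-3.5)) / 3 = 2/3 = 0.6667
  S[Z,Z] = ((2.5)·(2.5) + (0.5)·(0.5) + (0.5)·(0.5) + (-3.5)·(-3.5)) / 3 = 19/3 = 6.3333

S is symmetric (S[j,i] = S[i,j]). Assembling:

S = [[11, -0.6667, 1.6667],
 [-0.6667, 7.3333, 0.6667],
 [1.6667, 0.6667, 6.3333]]


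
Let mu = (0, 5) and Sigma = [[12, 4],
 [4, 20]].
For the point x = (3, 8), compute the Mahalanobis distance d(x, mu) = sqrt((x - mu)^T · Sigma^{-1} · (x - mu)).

Step 1 — centre the observation: (x - mu) = (3, 3).

Step 2 — invert Sigma. det(Sigma) = 12·20 - (4)² = 224.
  Sigma^{-1} = (1/det) · [[d, -b], [-b, a]] = [[0.0893, -0.0179],
 [-0.0179, 0.0536]].

Step 3 — form the quadratic (x - mu)^T · Sigma^{-1} · (x - mu):
  Sigma^{-1} · (x - mu) = (0.2143, 0.1071).
  (x - mu)^T · [Sigma^{-1} · (x - mu)] = (3)·(0.2143) + (3)·(0.1071) = 0.9643.

Step 4 — take square root: d = √(0.9643) ≈ 0.982.

d(x, mu) = √(0.9643) ≈ 0.982


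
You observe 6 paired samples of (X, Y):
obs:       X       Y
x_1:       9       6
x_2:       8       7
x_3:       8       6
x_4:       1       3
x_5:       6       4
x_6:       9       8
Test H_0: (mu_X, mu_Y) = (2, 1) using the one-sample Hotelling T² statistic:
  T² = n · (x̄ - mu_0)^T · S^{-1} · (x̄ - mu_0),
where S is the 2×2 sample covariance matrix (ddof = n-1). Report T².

Step 1 — sample mean vector:
  mean(X) = (9 + 8 + 8 + 1 + 6 + 9) / 6 = 41/6 = 6.8333
  mean(Y) = (6 + 7 + 6 + 3 + 4 + 8) / 6 = 34/6 = 5.6667
  x̄ = (6.8333, 5.6667),  deviation x̄ - mu_0 = (6.8333, 5.6667) - (2, 1) = (4.8333, 4.6667).

Step 2 — sample covariance matrix, S[i,j] = (1/(n-1)) · Σ_k (x_{k,i} - mean_i) · (x_{k,j} - mean_j), divisor n-1 = 5:
  S[X,X] = ((2.1667)·(2.1667) + (1.1667)·(1.1667) + (1.1667)·(1.1667) + (-5.8333)·(-5.8333) + (-0.8333)·(-0.8333) + (2.1667)·(2.1667)) / 5 = 46.8333/5 = 9.3667
  S[X,Y] = ((2.1667)·(0.3333) + (1.1667)·(1.3333) + (1.1667)·(0.3333) + (-5.8333)·(-2.6667) + (-0.8333)·(-1.6667) + (2.1667)·(2.3333)) / 5 = 24.6667/5 = 4.9333
  S[Y,Y] = ((0.3333)·(0.3333) + (1.3333)·(1.3333) + (0.3333)·(0.3333) + (-2.6667)·(-2.6667) + (-1.6667)·(-1.6667) + (2.3333)·(2.3333)) / 5 = 17.3333/5 = 3.4667
  S = [[9.3667, 4.9333],
 [4.9333, 3.4667]].

Step 3 — invert S. det(S) = 9.3667·3.4667 - (4.9333)² = 8.1333.
  S^{-1} = (1/det) · [[d, -b], [-b, a]] = [[0.4262, -0.6066],
 [-0.6066, 1.1516]].

Step 4 — quadratic form (x̄ - mu_0)^T · S^{-1} · (x̄ - mu_0):
  S^{-1} · (x̄ - mu_0) = (-0.7705, 2.4426),
  (x̄ - mu_0)^T · [...] = (4.8333)·(-0.7705) + (4.6667)·(2.4426) = 7.6749.

Step 5 — scale by n: T² = 6 · 7.6749 = 46.0492.

T² ≈ 46.0492


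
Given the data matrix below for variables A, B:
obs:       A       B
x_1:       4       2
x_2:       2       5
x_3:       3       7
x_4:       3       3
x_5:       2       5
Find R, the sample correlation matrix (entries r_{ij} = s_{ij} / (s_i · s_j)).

Step 1 — column means:
  mean(A) = (4 + 2 + 3 + 3 + 2) / 5 = 14/5 = 2.8
  mean(B) = (2 + 5 + 7 + 3 + 5) / 5 = 22/5 = 4.4

Step 2 — sample variances and covariances s[i,j] = (1/(n-1)) · Σ_k (x_{k,i} - mean_i) · (x_{k,j} - mean_j), with n-1 = 4:
  s[A,A] = ((1.2)·(1.2) + (-0.8)·(-0.8) + (0.2)·(0.2) + (0.2)·(0.2) + (-0.8)·(-0.8)) / 4 = 2.8/4 = 0.7
  s[A,B] = ((1.2)·(-2.4) + (-0.8)·(0.6) + (0.2)·(2.6) + (0.2)·(-1.4) + (-0.8)·(0.6)) / 4 = -3.6/4 = -0.9
  s[B,B] = ((-2.4)·(-2.4) + (0.6)·(0.6) + (2.6)·(2.6) + (-1.4)·(-1.4) + (0.6)·(0.6)) / 4 = 15.2/4 = 3.8
  Sample standard deviations s_i = √(s[i,i]):
  s(A) = √(0.7) = 0.8367
  s(B) = √(3.8) = 1.9494

Step 3 — r_{ij} = s_{ij} / (s_i · s_j):
  r[A,A] = 1 (diagonal).
  r[A,B] = -0.9 / (0.8367 · 1.9494) = -0.9 / 1.631 = -0.5518
  r[B,B] = 1 (diagonal).

R is symmetric with unit diagonal. Assembling:

R = [[1, -0.5518],
 [-0.5518, 1]]


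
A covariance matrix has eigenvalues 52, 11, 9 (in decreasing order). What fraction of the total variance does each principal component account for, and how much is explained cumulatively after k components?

Step 1 — total variance = trace(Sigma) = Σ λ_i = 52 + 11 + 9 = 72.

Step 2 — fraction explained by component i = λ_i / Σ λ:
  PC1: 52/72 = 0.7222
  PC2: 11/72 = 0.1528
  PC3: 9/72 = 0.125

Step 3 — cumulative fraction after k components = (λ_1 + ... + λ_k) / Σ λ:
  k = 1: 52/72 = 0.7222
  k = 2: (52 + 11)/72 = 63/72 = 0.875
  k = 3: (52 + 11 + 9)/72 = 72/72 = 1

Summary (fraction, with percent):

explained: PC1 0.7222 (72.22%), PC2 0.1528 (15.28%), PC3 0.125 (12.5%);  cumulative: 0.7222, 0.875, 1


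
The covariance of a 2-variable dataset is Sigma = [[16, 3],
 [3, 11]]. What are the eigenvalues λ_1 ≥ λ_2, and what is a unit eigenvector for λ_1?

Step 1 — characteristic polynomial of 2×2 Sigma:
  det(Sigma - λI) = λ² - trace · λ + det = 0.
  trace = 16 + 11 = 27, det = 16·11 - (3)² = 167.
Step 2 — discriminant:
  Δ = trace² - 4·det = 729 - 668 = 61.
Step 3 — eigenvalues:
  λ = (trace ± √Δ)/2 = (27 ± 7.8102)/2,
  λ_1 = 17.4051,  λ_2 = 9.5949.

Step 4 — unit eigenvector for λ_1: solve (Sigma - λ_1 I)v = 0. First row:
  (16 - 17.4051)·v_x + (3)·v_y = 0, i.e. (-1.4051)·v_x + (3)·v_y = 0,
  so v ∝ (b, λ_1 - a) = (3, 1.4051) = u.
  ||u|| = √((3)² + (1.4051)²) = √(10.9744) ≈ 3.3128,
  v_1 = u/||u|| ≈ (0.9056, 0.4242) (||v_1|| = 1).

λ_1 = 17.4051,  λ_2 = 9.5949;  v_1 ≈ (0.9056, 0.4242)


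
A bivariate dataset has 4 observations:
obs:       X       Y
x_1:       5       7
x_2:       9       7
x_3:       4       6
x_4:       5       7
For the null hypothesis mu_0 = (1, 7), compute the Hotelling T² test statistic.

Step 1 — sample mean vector:
  mean(X) = (5 + 9 + 4 + 5) / 4 = 23/4 = 5.75
  mean(Y) = (7 + 7 + 6 + 7) / 4 = 27/4 = 6.75
  x̄ = (5.75, 6.75),  deviation x̄ - mu_0 = (5.75, 6.75) - (1, 7) = (4.75, -0.25).

Step 2 — sample covariance matrix, S[i,j] = (1/(n-1)) · Σ_k (x_{k,i} - mean_i) · (x_{k,j} - mean_j), divisor n-1 = 3:
  S[X,X] = ((-0.75)·(-0.75) + (3.25)·(3.25) + (-1.75)·(-1.75) + (-0.75)·(-0.75)) / 3 = 14.75/3 = 4.9167
  S[X,Y] = ((-0.75)·(0.25) + (3.25)·(0.25) + (-1.75)·(-0.75) + (-0.75)·(0.25)) / 3 = 1.75/3 = 0.5833
  S[Y,Y] = ((0.25)·(0.25) + (0.25)·(0.25) + (-0.75)·(-0.75) + (0.25)·(0.25)) / 3 = 0.75/3 = 0.25
  S = [[4.9167, 0.5833],
 [0.5833, 0.25]].

Step 3 — invert S. det(S) = 4.9167·0.25 - (0.5833)² = 0.8889.
  S^{-1} = (1/det) · [[d, -b], [-b, a]] = [[0.2812, -0.6562],
 [-0.6562, 5.5312]].

Step 4 — quadratic form (x̄ - mu_0)^T · S^{-1} · (x̄ - mu_0):
  S^{-1} · (x̄ - mu_0) = (1.5, -4.5),
  (x̄ - mu_0)^T · [...] = (4.75)·(1.5) + (-0.25)·(-4.5) = 8.25.

Step 5 — scale by n: T² = 4 · 8.25 = 33.

T² ≈ 33


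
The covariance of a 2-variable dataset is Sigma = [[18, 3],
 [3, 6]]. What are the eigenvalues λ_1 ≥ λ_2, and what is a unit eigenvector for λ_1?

Step 1 — characteristic polynomial of 2×2 Sigma:
  det(Sigma - λI) = λ² - trace · λ + det = 0.
  trace = 18 + 6 = 24, det = 18·6 - (3)² = 99.
Step 2 — discriminant:
  Δ = trace² - 4·det = 576 - 396 = 180.
Step 3 — eigenvalues:
  λ = (trace ± √Δ)/2 = (24 ± 13.4164)/2,
  λ_1 = 18.7082,  λ_2 = 5.2918.

Step 4 — unit eigenvector for λ_1: solve (Sigma - λ_1 I)v = 0. First row:
  (18 - 18.7082)·v_x + (3)·v_y = 0, i.e. (-0.7082)·v_x + (3)·v_y = 0,
  so v ∝ (b, λ_1 - a) = (3, 0.7082) = u.
  ||u|| = √((3)² + (0.7082)²) = √(9.5016) ≈ 3.0825,
  v_1 = u/||u|| ≈ (0.9732, 0.2298) (||v_1|| = 1).

λ_1 = 18.7082,  λ_2 = 5.2918;  v_1 ≈ (0.9732, 0.2298)


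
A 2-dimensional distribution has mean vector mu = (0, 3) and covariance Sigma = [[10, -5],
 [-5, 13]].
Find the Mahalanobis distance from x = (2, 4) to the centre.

Step 1 — centre the observation: (x - mu) = (2, 1).

Step 2 — invert Sigma. det(Sigma) = 10·13 - (-5)² = 105.
  Sigma^{-1} = (1/det) · [[d, -b], [-b, a]] = [[0.1238, 0.0476],
 [0.0476, 0.0952]].

Step 3 — form the quadratic (x - mu)^T · Sigma^{-1} · (x - mu):
  Sigma^{-1} · (x - mu) = (0.2952, 0.1905).
  (x - mu)^T · [Sigma^{-1} · (x - mu)] = (2)·(0.2952) + (1)·(0.1905) = 0.781.

Step 4 — take square root: d = √(0.781) ≈ 0.8837.

d(x, mu) = √(0.781) ≈ 0.8837


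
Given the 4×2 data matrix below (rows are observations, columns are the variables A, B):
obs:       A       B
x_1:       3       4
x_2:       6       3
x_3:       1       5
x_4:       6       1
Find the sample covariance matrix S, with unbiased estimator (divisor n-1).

Step 1 — column means:
  mean(A) = (3 + 6 + 1 + 6) / 4 = 16/4 = 4
  mean(B) = (4 + 3 + 5 + 1) / 4 = 13/4 = 3.25

Step 2 — sample covariance S[i,j] = (1/(n-1)) · Σ_k (x_{k,i} - mean_i) · (x_{k,j} - mean_j), with n-1 = 3.
  S[A,A] = ((-1)·(-1) + (2)·(2) + (-3)·(-3) + (2)·(2)) / 3 = 18/3 = 6
  S[A,B] = ((-1)·(0.75) + (2)·(-0.25) + (-3)·(1.75) + (2)·(-2.25)) / 3 = -11/3 = -3.6667
  S[B,B] = ((0.75)·(0.75) + (-0.25)·(-0.25) + (1.75)·(1.75) + (-2.25)·(-2.25)) / 3 = 8.75/3 = 2.9167

S is symmetric (S[j,i] = S[i,j]). Assembling:

S = [[6, -3.6667],
 [-3.6667, 2.9167]]


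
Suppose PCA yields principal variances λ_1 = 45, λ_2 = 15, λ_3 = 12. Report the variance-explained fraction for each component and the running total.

Step 1 — total variance = trace(Sigma) = Σ λ_i = 45 + 15 + 12 = 72.

Step 2 — fraction explained by component i = λ_i / Σ λ:
  PC1: 45/72 = 0.625
  PC2: 15/72 = 0.2083
  PC3: 12/72 = 0.1667

Step 3 — cumulative fraction after k components = (λ_1 + ... + λ_k) / Σ λ:
  k = 1: 45/72 = 0.625
  k = 2: (45 + 15)/72 = 60/72 = 0.8333
  k = 3: (45 + 15 + 12)/72 = 72/72 = 1

Summary (fraction, with percent):

explained: PC1 0.625 (62.5%), PC2 0.2083 (20.83%), PC3 0.1667 (16.67%);  cumulative: 0.625, 0.8333, 1


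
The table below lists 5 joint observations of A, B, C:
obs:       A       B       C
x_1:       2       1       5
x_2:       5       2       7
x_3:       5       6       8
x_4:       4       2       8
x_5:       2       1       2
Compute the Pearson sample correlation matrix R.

Step 1 — column means:
  mean(A) = (2 + 5 + 5 + 4 + 2) / 5 = 18/5 = 3.6
  mean(B) = (1 + 2 + 6 + 2 + 1) / 5 = 12/5 = 2.4
  mean(C) = (5 + 7 + 8 + 8 + 2) / 5 = 30/5 = 6

Step 2 — sample variances and covariances s[i,j] = (1/(n-1)) · Σ_k (x_{k,i} - mean_i) · (x_{k,j} - mean_j), with n-1 = 4:
  s[A,A] = ((-1.6)·(-1.6) + (1.4)·(1.4) + (1.4)·(1.4) + (0.4)·(0.4) + (-1.6)·(-1.6)) / 4 = 9.2/4 = 2.3
  s[A,B] = ((-1.6)·(-1.4) + (1.4)·(-0.4) + (1.4)·(3.6) + (0.4)·(-0.4) + (-1.6)·(-1.4)) / 4 = 8.8/4 = 2.2
  s[A,C] = ((-1.6)·(-1) + (1.4)·(1) + (1.4)·(2) + (0.4)·(2) + (-1.6)·(-4)) / 4 = 13/4 = 3.25
  s[B,B] = ((-1.4)·(-1.4) + (-0.4)·(-0.4) + (3.6)·(3.6) + (-0.4)·(-0.4) + (-1.4)·(-1.4)) / 4 = 17.2/4 = 4.3
  s[B,C] = ((-1.4)·(-1) + (-0.4)·(1) + (3.6)·(2) + (-0.4)·(2) + (-1.4)·(-4)) / 4 = 13/4 = 3.25
  s[C,C] = ((-1)·(-1) + (1)·(1) + (2)·(2) + (2)·(2) + (-4)·(-4)) / 4 = 26/4 = 6.5
  Sample standard deviations s_i = √(s[i,i]):
  s(A) = √(2.3) = 1.5166
  s(B) = √(4.3) = 2.0736
  s(C) = √(6.5) = 2.5495

Step 3 — r_{ij} = s_{ij} / (s_i · s_j):
  r[A,A] = 1 (diagonal).
  r[A,B] = 2.2 / (1.5166 · 2.0736) = 2.2 / 3.1448 = 0.6996
  r[A,C] = 3.25 / (1.5166 · 2.5495) = 3.25 / 3.8665 = 0.8405
  r[B,B] = 1 (diagonal).
  r[B,C] = 3.25 / (2.0736 · 2.5495) = 3.25 / 5.2868 = 0.6147
  r[C,C] = 1 (diagonal).

R is symmetric with unit diagonal. Assembling:

R = [[1, 0.6996, 0.8405],
 [0.6996, 1, 0.6147],
 [0.8405, 0.6147, 1]]


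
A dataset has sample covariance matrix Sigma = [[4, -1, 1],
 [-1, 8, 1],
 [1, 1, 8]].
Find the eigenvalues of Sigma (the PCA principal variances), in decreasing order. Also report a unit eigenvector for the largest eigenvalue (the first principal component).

Step 1 — characteristic polynomial p(λ) = det(λI - Sigma) = λ³ - tr·λ² + c_1·λ - det, where tr = trace, c_1 = sum of the principal 2×2 minors, det = det(Sigma):
  tr = 4 + 8 + 8 = 20,
  c_1 = (4·8 - (-1)²) + (4·8 - (1)²) + (8·8 - (1)²) = 31 + 31 + 63 = 125,
  det = 4·(8·8 - (1)²) - (-1)·((-1)·8 - (1)·(1)) + (1)·((-1)·(1) - 8·(1)) = 4·(63) - (-1)·(-9) + (1)·(-9) = 234.
  So p(λ) = λ³ - 20λ² + 125λ - 234.
Step 2 — look for an integer root (rational root theorem: any rational root is an integer divisor of 234). Testing λ = 9:
  p(9) = 729 - 1620 + 1125 - 234 = 0  ✓
  Dividing out (λ - 9): p(λ) = (λ - 9)(λ² - 11λ + 26).
Step 3 — remaining eigenvalues from the quadratic λ² - 11λ + 26 = 0:
  Δ = 11² - 4·26 = 121 - 104 = 17,  λ = (11 ± √17)/2 = (11 ± 4.1231)/2 ≈ 7.5616 or 3.4384.
  Sorted: λ_1 = 9,  λ_2 = 7.5616,  λ_3 = 3.4384  (check: sum = 20 = tr ✓).

Step 4 — unit eigenvector for λ_1 = 9: v spans the null space of (Sigma - λ_1 I), whose rows are
  r_1 = (-5, -1, 1),  r_2 = (-1, -1, 1),  r_3 = (1, 1, -1).
  v is orthogonal to every row, so take v ∝ r_1 × r_2 = ((-1)·(1) - (1)·(-1), (1)·(-1) - (-5)·(1), (-5)·(-1) - (-1)·(-1)) = (0, 4, 4).
  Rescale (divide by 4): u = (0, 1, 1).
  ||u|| = √((0)² + (1)² + (1)²) = √(2) ≈ 1.4142,  v_1 = u/||u|| ≈ (0, 0.7071, 0.7071) (||v_1|| = 1).

λ_1 = 9,  λ_2 = 7.5616,  λ_3 = 3.4384;  v_1 ≈ (0, 0.7071, 0.7071)


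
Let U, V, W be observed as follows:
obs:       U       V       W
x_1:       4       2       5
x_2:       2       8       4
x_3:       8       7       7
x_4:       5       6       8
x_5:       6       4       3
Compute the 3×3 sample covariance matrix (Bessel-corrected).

Step 1 — column means:
  mean(U) = (4 + 2 + 8 + 5 + 6) / 5 = 25/5 = 5
  mean(V) = (2 + 8 + 7 + 6 + 4) / 5 = 27/5 = 5.4
  mean(W) = (5 + 4 + 7 + 8 + 3) / 5 = 27/5 = 5.4

Step 2 — sample covariance S[i,j] = (1/(n-1)) · Σ_k (x_{k,i} - mean_i) · (x_{k,j} - mean_j), with n-1 = 4.
  S[U,U] = ((-1)·(-1) + (-3)·(-3) + (3)·(3) + (0)·(0) + (1)·(1)) / 4 = 20/4 = 5
  S[U,V] = ((-1)·(-3.4) + (-3)·(2.6) + (3)·(1.6) + (0)·(0.6) + (1)·(-1.4)) / 4 = -1/4 = -0.25
  S[U,W] = ((-1)·(-0.4) + (-3)·(-1.4) + (3)·(1.6) + (0)·(2.6) + (1)·(-2.4)) / 4 = 7/4 = 1.75
  S[V,V] = ((-3.4)·(-3.4) + (2.6)·(2.6) + (1.6)·(1.6) + (0.6)·(0.6) + (-1.4)·(-1.4)) / 4 = 23.2/4 = 5.8
  S[V,W] = ((-3.4)·(-0.4) + (2.6)·(-1.4) + (1.6)·(1.6) + (0.6)·(2.6) + (-1.4)·(-2.4)) / 4 = 5.2/4 = 1.3
  S[W,W] = ((-0.4)·(-0.4) + (-1.4)·(-1.4) + (1.6)·(1.6) + (2.6)·(2.6) + (-2.4)·(-2.4)) / 4 = 17.2/4 = 4.3

S is symmetric (S[j,i] = S[i,j]). Assembling:

S = [[5, -0.25, 1.75],
 [-0.25, 5.8, 1.3],
 [1.75, 1.3, 4.3]]


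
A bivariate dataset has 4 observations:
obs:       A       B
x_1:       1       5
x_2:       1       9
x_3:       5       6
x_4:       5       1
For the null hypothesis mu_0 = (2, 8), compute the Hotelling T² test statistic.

Step 1 — sample mean vector:
  mean(A) = (1 + 1 + 5 + 5) / 4 = 12/4 = 3
  mean(B) = (5 + 9 + 6 + 1) / 4 = 21/4 = 5.25
  x̄ = (3, 5.25),  deviation x̄ - mu_0 = (3, 5.25) - (2, 8) = (1, -2.75).

Step 2 — sample covariance matrix, S[i,j] = (1/(n-1)) · Σ_k (x_{k,i} - mean_i) · (x_{k,j} - mean_j), divisor n-1 = 3:
  S[A,A] = ((-2)·(-2) + (-2)·(-2) + (2)·(2) + (2)·(2)) / 3 = 16/3 = 5.3333
  S[A,B] = ((-2)·(-0.25) + (-2)·(3.75) + (2)·(0.75) + (2)·(-4.25)) / 3 = -14/3 = -4.6667
  S[B,B] = ((-0.25)·(-0.25) + (3.75)·(3.75) + (0.75)·(0.75) + (-4.25)·(-4.25)) / 3 = 32.75/3 = 10.9167
  S = [[5.3333, -4.6667],
 [-4.6667, 10.9167]].

Step 3 — invert S. det(S) = 5.3333·10.9167 - (-4.6667)² = 36.4444.
  S^{-1} = (1/det) · [[d, -b], [-b, a]] = [[0.2995, 0.128],
 [0.128, 0.1463]].

Step 4 — quadratic form (x̄ - mu_0)^T · S^{-1} · (x̄ - mu_0):
  S^{-1} · (x̄ - mu_0) = (-0.0526, -0.2744),
  (x̄ - mu_0)^T · [...] = (1)·(-0.0526) + (-2.75)·(-0.2744) = 0.702.

Step 5 — scale by n: T² = 4 · 0.702 = 2.8079.

T² ≈ 2.8079


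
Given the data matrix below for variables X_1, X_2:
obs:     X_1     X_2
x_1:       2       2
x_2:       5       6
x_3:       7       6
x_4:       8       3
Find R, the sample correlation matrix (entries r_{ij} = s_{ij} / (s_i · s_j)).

Step 1 — column means:
  mean(X_1) = (2 + 5 + 7 + 8) / 4 = 22/4 = 5.5
  mean(X_2) = (2 + 6 + 6 + 3) / 4 = 17/4 = 4.25

Step 2 — sample variances and covariances s[i,j] = (1/(n-1)) · Σ_k (x_{k,i} - mean_i) · (x_{k,j} - mean_j), with n-1 = 3:
  s[X_1,X_1] = ((-3.5)·(-3.5) + (-0.5)·(-0.5) + (1.5)·(1.5) + (2.5)·(2.5)) / 3 = 21/3 = 7
  s[X_1,X_2] = ((-3.5)·(-2.25) + (-0.5)·(1.75) + (1.5)·(1.75) + (2.5)·(-1.25)) / 3 = 6.5/3 = 2.1667
  s[X_2,X_2] = ((-2.25)·(-2.25) + (1.75)·(1.75) + (1.75)·(1.75) + (-1.25)·(-1.25)) / 3 = 12.75/3 = 4.25
  Sample standard deviations s_i = √(s[i,i]):
  s(X_1) = √(7) = 2.6458
  s(X_2) = √(4.25) = 2.0616

Step 3 — r_{ij} = s_{ij} / (s_i · s_j):
  r[X_1,X_1] = 1 (diagonal).
  r[X_1,X_2] = 2.1667 / (2.6458 · 2.0616) = 2.1667 / 5.4544 = 0.3972
  r[X_2,X_2] = 1 (diagonal).

R is symmetric with unit diagonal. Assembling:

R = [[1, 0.3972],
 [0.3972, 1]]


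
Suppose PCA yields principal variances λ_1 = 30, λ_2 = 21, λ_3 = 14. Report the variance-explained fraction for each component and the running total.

Step 1 — total variance = trace(Sigma) = Σ λ_i = 30 + 21 + 14 = 65.

Step 2 — fraction explained by component i = λ_i / Σ λ:
  PC1: 30/65 = 0.4615
  PC2: 21/65 = 0.3231
  PC3: 14/65 = 0.2154

Step 3 — cumulative fraction after k components = (λ_1 + ... + λ_k) / Σ λ:
  k = 1: 30/65 = 0.4615
  k = 2: (30 + 21)/65 = 51/65 = 0.7846
  k = 3: (30 + 21 + 14)/65 = 65/65 = 1

Summary (fraction, with percent):

explained: PC1 0.4615 (46.15%), PC2 0.3231 (32.31%), PC3 0.2154 (21.54%);  cumulative: 0.4615, 0.7846, 1


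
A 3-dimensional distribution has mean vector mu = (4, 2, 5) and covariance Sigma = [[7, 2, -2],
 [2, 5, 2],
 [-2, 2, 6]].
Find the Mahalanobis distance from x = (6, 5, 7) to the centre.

Step 1 — centre the observation: (x - mu) = (2, 3, 2).

Step 2 — invert Sigma (cofactor / det for 3×3, or solve directly):
  Sigma^{-1} = [[0.2131, -0.1311, 0.1148],
 [-0.1311, 0.3115, -0.1475],
 [0.1148, -0.1475, 0.2541]].

Step 3 — form the quadratic (x - mu)^T · Sigma^{-1} · (x - mu):
  Sigma^{-1} · (x - mu) = (0.2623, 0.377, 0.2951).
  (x - mu)^T · [Sigma^{-1} · (x - mu)] = (2)·(0.2623) + (3)·(0.377) + (2)·(0.2951) = 2.2459.

Step 4 — take square root: d = √(2.2459) ≈ 1.4986.

d(x, mu) = √(2.2459) ≈ 1.4986


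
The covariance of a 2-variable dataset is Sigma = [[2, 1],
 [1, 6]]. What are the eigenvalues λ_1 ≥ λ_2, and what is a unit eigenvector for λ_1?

Step 1 — characteristic polynomial of 2×2 Sigma:
  det(Sigma - λI) = λ² - trace · λ + det = 0.
  trace = 2 + 6 = 8, det = 2·6 - (1)² = 11.
Step 2 — discriminant:
  Δ = trace² - 4·det = 64 - 44 = 20.
Step 3 — eigenvalues:
  λ = (trace ± √Δ)/2 = (8 ± 4.4721)/2,
  λ_1 = 6.2361,  λ_2 = 1.7639.

Step 4 — unit eigenvector for λ_1: solve (Sigma - λ_1 I)v = 0. First row:
  (2 - 6.2361)·v_x + (1)·v_y = 0, i.e. (-4.2361)·v_x + (1)·v_y = 0,
  so v ∝ (b, λ_1 - a) = (1, 4.2361) = u.
  ||u|| = √((1)² + (4.2361)²) = √(18.9443) ≈ 4.3525,
  v_1 = u/||u|| ≈ (0.2298, 0.9732) (||v_1|| = 1).

λ_1 = 6.2361,  λ_2 = 1.7639;  v_1 ≈ (0.2298, 0.9732)


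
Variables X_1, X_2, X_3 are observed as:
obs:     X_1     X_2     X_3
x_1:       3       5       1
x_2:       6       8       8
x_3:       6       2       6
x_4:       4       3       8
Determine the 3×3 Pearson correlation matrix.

Step 1 — column means:
  mean(X_1) = (3 + 6 + 6 + 4) / 4 = 19/4 = 4.75
  mean(X_2) = (5 + 8 + 2 + 3) / 4 = 18/4 = 4.5
  mean(X_3) = (1 + 8 + 6 + 8) / 4 = 23/4 = 5.75

Step 2 — sample variances and covariances s[i,j] = (1/(n-1)) · Σ_k (x_{k,i} - mean_i) · (x_{k,j} - mean_j), with n-1 = 3:
  s[X_1,X_1] = ((-1.75)·(-1.75) + (1.25)·(1.25) + (1.25)·(1.25) + (-0.75)·(-0.75)) / 3 = 6.75/3 = 2.25
  s[X_1,X_2] = ((-1.75)·(0.5) + (1.25)·(3.5) + (1.25)·(-2.5) + (-0.75)·(-1.5)) / 3 = 1.5/3 = 0.5
  s[X_1,X_3] = ((-1.75)·(-4.75) + (1.25)·(2.25) + (1.25)·(0.25) + (-0.75)·(2.25)) / 3 = 9.75/3 = 3.25
  s[X_2,X_2] = ((0.5)·(0.5) + (3.5)·(3.5) + (-2.5)·(-2.5) + (-1.5)·(-1.5)) / 3 = 21/3 = 7
  s[X_2,X_3] = ((0.5)·(-4.75) + (3.5)·(2.25) + (-2.5)·(0.25) + (-1.5)·(2.25)) / 3 = 1.5/3 = 0.5
  s[X_3,X_3] = ((-4.75)·(-4.75) + (2.25)·(2.25) + (0.25)·(0.25) + (2.25)·(2.25)) / 3 = 32.75/3 = 10.9167
  Sample standard deviations s_i = √(s[i,i]):
  s(X_1) = √(2.25) = 1.5
  s(X_2) = √(7) = 2.6458
  s(X_3) = √(10.9167) = 3.304

Step 3 — r_{ij} = s_{ij} / (s_i · s_j):
  r[X_1,X_1] = 1 (diagonal).
  r[X_1,X_2] = 0.5 / (1.5 · 2.6458) = 0.5 / 3.9686 = 0.126
  r[X_1,X_3] = 3.25 / (1.5 · 3.304) = 3.25 / 4.9561 = 0.6558
  r[X_2,X_2] = 1 (diagonal).
  r[X_2,X_3] = 0.5 / (2.6458 · 3.304) = 0.5 / 8.7417 = 0.0572
  r[X_3,X_3] = 1 (diagonal).

R is symmetric with unit diagonal. Assembling:

R = [[1, 0.126, 0.6558],
 [0.126, 1, 0.0572],
 [0.6558, 0.0572, 1]]


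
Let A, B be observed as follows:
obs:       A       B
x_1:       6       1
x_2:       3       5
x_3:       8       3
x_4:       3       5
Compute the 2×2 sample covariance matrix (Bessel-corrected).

Step 1 — column means:
  mean(A) = (6 + 3 + 8 + 3) / 4 = 20/4 = 5
  mean(B) = (1 + 5 + 3 + 5) / 4 = 14/4 = 3.5

Step 2 — sample covariance S[i,j] = (1/(n-1)) · Σ_k (x_{k,i} - mean_i) · (x_{k,j} - mean_j), with n-1 = 3.
  S[A,A] = ((1)·(1) + (-2)·(-2) + (3)·(3) + (-2)·(-2)) / 3 = 18/3 = 6
  S[A,B] = ((1)·(-2.5) + (-2)·(1.5) + (3)·(-0.5) + (-2)·(1.5)) / 3 = -10/3 = -3.3333
  S[B,B] = ((-2.5)·(-2.5) + (1.5)·(1.5) + (-0.5)·(-0.5) + (1.5)·(1.5)) / 3 = 11/3 = 3.6667

S is symmetric (S[j,i] = S[i,j]). Assembling:

S = [[6, -3.3333],
 [-3.3333, 3.6667]]


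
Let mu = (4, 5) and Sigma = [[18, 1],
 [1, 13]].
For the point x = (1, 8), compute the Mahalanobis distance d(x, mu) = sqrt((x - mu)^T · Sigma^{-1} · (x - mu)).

Step 1 — centre the observation: (x - mu) = (-3, 3).

Step 2 — invert Sigma. det(Sigma) = 18·13 - (1)² = 233.
  Sigma^{-1} = (1/det) · [[d, -b], [-b, a]] = [[0.0558, -0.0043],
 [-0.0043, 0.0773]].

Step 3 — form the quadratic (x - mu)^T · Sigma^{-1} · (x - mu):
  Sigma^{-1} · (x - mu) = (-0.1803, 0.2446).
  (x - mu)^T · [Sigma^{-1} · (x - mu)] = (-3)·(-0.1803) + (3)·(0.2446) = 1.2747.

Step 4 — take square root: d = √(1.2747) ≈ 1.129.

d(x, mu) = √(1.2747) ≈ 1.129


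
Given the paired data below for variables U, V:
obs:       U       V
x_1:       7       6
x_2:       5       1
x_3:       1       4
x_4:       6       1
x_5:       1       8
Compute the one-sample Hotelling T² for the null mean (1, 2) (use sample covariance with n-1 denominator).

Step 1 — sample mean vector:
  mean(U) = (7 + 5 + 1 + 6 + 1) / 5 = 20/5 = 4
  mean(V) = (6 + 1 + 4 + 1 + 8) / 5 = 20/5 = 4
  x̄ = (4, 4),  deviation x̄ - mu_0 = (4, 4) - (1, 2) = (3, 2).

Step 2 — sample covariance matrix, S[i,j] = (1/(n-1)) · Σ_k (x_{k,i} - mean_i) · (x_{k,j} - mean_j), divisor n-1 = 4:
  S[U,U] = ((3)·(3) + (1)·(1) + (-3)·(-3) + (2)·(2) + (-3)·(-3)) / 4 = 32/4 = 8
  S[U,V] = ((3)·(2) + (1)·(-3) + (-3)·(0) + (2)·(-3) + (-3)·(4)) / 4 = -15/4 = -3.75
  S[V,V] = ((2)·(2) + (-3)·(-3) + (0)·(0) + (-3)·(-3) + (4)·(4)) / 4 = 38/4 = 9.5
  S = [[8, -3.75],
 [-3.75, 9.5]].

Step 3 — invert S. det(S) = 8·9.5 - (-3.75)² = 61.9375.
  S^{-1} = (1/det) · [[d, -b], [-b, a]] = [[0.1534, 0.0605],
 [0.0605, 0.1292]].

Step 4 — quadratic form (x̄ - mu_0)^T · S^{-1} · (x̄ - mu_0):
  S^{-1} · (x̄ - mu_0) = (0.5812, 0.44),
  (x̄ - mu_0)^T · [...] = (3)·(0.5812) + (2)·(0.44) = 2.6236.

Step 5 — scale by n: T² = 5 · 2.6236 = 13.1181.

T² ≈ 13.1181


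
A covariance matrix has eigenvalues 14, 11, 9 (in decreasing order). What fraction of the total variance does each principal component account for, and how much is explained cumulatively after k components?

Step 1 — total variance = trace(Sigma) = Σ λ_i = 14 + 11 + 9 = 34.

Step 2 — fraction explained by component i = λ_i / Σ λ:
  PC1: 14/34 = 0.4118
  PC2: 11/34 = 0.3235
  PC3: 9/34 = 0.2647

Step 3 — cumulative fraction after k components = (λ_1 + ... + λ_k) / Σ λ:
  k = 1: 14/34 = 0.4118
  k = 2: (14 + 11)/34 = 25/34 = 0.7353
  k = 3: (14 + 11 + 9)/34 = 34/34 = 1

Summary (fraction, with percent):

explained: PC1 0.4118 (41.18%), PC2 0.3235 (32.35%), PC3 0.2647 (26.47%);  cumulative: 0.4118, 0.7353, 1


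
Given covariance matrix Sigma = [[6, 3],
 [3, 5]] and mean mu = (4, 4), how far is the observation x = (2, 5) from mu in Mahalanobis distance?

Step 1 — centre the observation: (x - mu) = (-2, 1).

Step 2 — invert Sigma. det(Sigma) = 6·5 - (3)² = 21.
  Sigma^{-1} = (1/det) · [[d, -b], [-b, a]] = [[0.2381, -0.1429],
 [-0.1429, 0.2857]].

Step 3 — form the quadratic (x - mu)^T · Sigma^{-1} · (x - mu):
  Sigma^{-1} · (x - mu) = (-0.619, 0.5714).
  (x - mu)^T · [Sigma^{-1} · (x - mu)] = (-2)·(-0.619) + (1)·(0.5714) = 1.8095.

Step 4 — take square root: d = √(1.8095) ≈ 1.3452.

d(x, mu) = √(1.8095) ≈ 1.3452
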